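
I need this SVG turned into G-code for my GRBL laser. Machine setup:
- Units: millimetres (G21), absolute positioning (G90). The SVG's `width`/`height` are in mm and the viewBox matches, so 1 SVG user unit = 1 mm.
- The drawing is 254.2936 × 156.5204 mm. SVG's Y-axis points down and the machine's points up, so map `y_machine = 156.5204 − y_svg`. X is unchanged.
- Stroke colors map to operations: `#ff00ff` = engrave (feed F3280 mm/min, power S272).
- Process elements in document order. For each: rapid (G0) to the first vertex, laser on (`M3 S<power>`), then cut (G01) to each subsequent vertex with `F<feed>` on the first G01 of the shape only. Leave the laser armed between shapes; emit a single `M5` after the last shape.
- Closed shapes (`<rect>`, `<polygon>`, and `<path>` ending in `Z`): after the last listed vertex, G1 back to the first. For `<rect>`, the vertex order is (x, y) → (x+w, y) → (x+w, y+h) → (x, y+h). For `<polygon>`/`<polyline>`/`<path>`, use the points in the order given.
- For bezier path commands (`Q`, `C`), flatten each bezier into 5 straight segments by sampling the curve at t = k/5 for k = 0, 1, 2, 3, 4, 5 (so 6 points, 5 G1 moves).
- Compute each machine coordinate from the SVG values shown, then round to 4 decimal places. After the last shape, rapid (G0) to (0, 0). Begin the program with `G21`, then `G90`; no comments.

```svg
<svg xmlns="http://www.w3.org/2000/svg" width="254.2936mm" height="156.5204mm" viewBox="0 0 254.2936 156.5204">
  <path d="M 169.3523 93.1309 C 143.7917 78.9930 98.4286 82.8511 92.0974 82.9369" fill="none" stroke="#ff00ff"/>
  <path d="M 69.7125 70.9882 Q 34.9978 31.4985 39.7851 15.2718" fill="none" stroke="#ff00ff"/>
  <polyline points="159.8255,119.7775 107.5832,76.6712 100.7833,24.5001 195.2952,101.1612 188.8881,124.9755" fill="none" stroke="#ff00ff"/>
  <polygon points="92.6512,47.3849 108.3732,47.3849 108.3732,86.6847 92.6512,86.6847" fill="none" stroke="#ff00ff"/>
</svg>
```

G21
G90
G0 X169.3523 Y63.3895
M3 S272
G01 X152.1103 Y69.8869 F3280
G01 X132.9398 Y73.1101
G01 X114.6648 Y74.1040
G01 X100.1093 Y73.9135
G01 X92.0974 Y73.5835
G0 X69.7125 Y85.5322
M3 S272
G01 X57.4067 Y100.3976 F3280
G01 X48.2611 Y113.4019
G01 X42.2756 Y124.5452
G01 X39.4503 Y133.8274
G01 X39.7851 Y141.2486
G0 X159.8255 Y36.7429
M3 S272
G01 X107.5832 Y79.8492 F3280
G01 X100.7833 Y132.0203
G01 X195.2952 Y55.3592
G01 X188.8881 Y31.5449
G0 X92.6512 Y109.1355
M3 S272
G01 X108.3732 Y109.1355 F3280
G01 X108.3732 Y69.8357
G01 X92.6512 Y69.8357
G01 X92.6512 Y109.1355
M5
G0 X0.0000 Y0.0000

1 u = 1 mm; y_m = 156.5204 − y.

[1] `<path>` cubic bezier, #ff00ff→engrave S272 F3280: (169.3523,63.3895) → (152.1103,69.8869) → (132.9398,73.1101) → (114.6648,74.1040) → (100.1093,73.9135) → (92.0974,73.5835)

[2] `<path>` quadratic bezier, #ff00ff→engrave S272 F3280: (69.7125,85.5322) → (57.4067,100.3976) → (48.2611,113.4019) → (42.2756,124.5452) → (39.4503,133.8274) → (39.7851,141.2486)

[3] `<polyline>` open polyline, #ff00ff→engrave S272 F3280: (159.8255,36.7429) → (107.5832,79.8492) → (100.7833,132.0203) → (195.2952,55.3592) → (188.8881,31.5449)

[4] `<polygon>` rectangle, #ff00ff→engrave S272 F3280: (92.6512,109.1355) → (108.3732,109.1355) → (108.3732,69.8357) → (92.6512,69.8357) → (92.6512,109.1355) (closed)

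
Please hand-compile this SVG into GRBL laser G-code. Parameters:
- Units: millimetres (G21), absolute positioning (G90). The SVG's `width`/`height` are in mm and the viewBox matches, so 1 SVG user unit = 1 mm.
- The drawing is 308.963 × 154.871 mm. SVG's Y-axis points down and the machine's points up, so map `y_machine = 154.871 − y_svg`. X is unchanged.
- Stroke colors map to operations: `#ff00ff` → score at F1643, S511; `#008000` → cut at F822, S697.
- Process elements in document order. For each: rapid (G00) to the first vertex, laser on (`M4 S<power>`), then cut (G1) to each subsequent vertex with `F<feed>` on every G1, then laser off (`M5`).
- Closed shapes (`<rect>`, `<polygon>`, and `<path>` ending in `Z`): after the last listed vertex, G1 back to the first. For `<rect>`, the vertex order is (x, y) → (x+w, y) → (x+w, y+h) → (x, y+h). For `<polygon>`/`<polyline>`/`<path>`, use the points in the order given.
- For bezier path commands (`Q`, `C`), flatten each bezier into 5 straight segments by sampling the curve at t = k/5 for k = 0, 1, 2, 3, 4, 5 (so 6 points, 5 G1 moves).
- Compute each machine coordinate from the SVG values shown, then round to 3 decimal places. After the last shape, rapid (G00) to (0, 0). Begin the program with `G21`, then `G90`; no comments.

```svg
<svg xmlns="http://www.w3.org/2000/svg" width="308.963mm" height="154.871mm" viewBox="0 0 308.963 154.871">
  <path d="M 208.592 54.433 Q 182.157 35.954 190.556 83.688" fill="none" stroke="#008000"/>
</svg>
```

viewBox `0 0 308.963 154.871` with mm width/height → 1 unit = 1 mm. Flip: y_m = 154.871 − y_svg.

**Shape 1** — `<path>` quadratic bezier, stroke `#008000` → cut (S697, F822). Control points (SVG): P0=(208.592,54.433), P1=(182.157,35.954), P2=(190.556,83.688); sampled at t=k/5. Machine vertices: (208.592,100.438) → (199.411,105.181) → (193.017,104.627) → (189.410,98.776) → (188.590,87.628) → (190.556,71.183). Open path.

G21
G90
G00 X208.592 Y100.438
M4 S697
G1 X199.411 Y105.181 F822
G1 X193.017 Y104.627 F822
G1 X189.410 Y98.776 F822
G1 X188.590 Y87.628 F822
G1 X190.556 Y71.183 F822
M5
G00 X0.000 Y0.000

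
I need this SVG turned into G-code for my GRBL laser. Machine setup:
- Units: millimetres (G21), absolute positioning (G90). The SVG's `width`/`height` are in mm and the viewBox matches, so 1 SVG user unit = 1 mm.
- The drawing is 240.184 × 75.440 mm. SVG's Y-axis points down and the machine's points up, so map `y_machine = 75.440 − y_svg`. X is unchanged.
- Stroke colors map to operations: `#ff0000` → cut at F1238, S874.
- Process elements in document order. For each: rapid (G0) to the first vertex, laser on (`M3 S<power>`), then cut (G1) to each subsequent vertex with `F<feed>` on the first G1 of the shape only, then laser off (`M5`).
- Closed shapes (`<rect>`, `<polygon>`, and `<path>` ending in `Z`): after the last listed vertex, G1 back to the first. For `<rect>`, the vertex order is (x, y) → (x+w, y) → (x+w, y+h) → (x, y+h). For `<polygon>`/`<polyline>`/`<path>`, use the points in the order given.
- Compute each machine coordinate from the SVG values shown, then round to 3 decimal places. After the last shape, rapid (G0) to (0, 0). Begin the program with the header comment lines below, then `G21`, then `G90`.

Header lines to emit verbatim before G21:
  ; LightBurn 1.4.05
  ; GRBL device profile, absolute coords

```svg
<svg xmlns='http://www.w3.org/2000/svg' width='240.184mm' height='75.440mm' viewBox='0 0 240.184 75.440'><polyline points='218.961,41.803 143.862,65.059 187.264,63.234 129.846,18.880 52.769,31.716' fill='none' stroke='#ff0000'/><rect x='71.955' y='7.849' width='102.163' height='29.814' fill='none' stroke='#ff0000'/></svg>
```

Since the viewBox matches the mm dimensions, user units are millimetres directly. The only transform is the Y-flip y_m = 75.440 − y_svg.

Shape 1 is a open polyline drawn with `<polyline>`. Its stroke #ff0000 means cut at S874, F1238. After flipping Y the toolpath is (218.961,33.637) → (143.862,10.381) → (187.264,12.206) → (129.846,56.560) → (52.769,43.724).

Shape 2 is a rectangle drawn with `<rect>`. Its stroke #ff0000 means cut at S874, F1238. After flipping Y the toolpath is (71.955,67.591) → (174.118,67.591) → (174.118,37.777) → (71.955,37.777) → (71.955,67.591), returning to the start.

; LightBurn 1.4.05
; GRBL device profile, absolute coords
G21
G90
G0 X218.961 Y33.637
M3 S874
G1 X143.862 Y10.381 F1238
G1 X187.264 Y12.206
G1 X129.846 Y56.560
G1 X52.769 Y43.724
M5
G0 X71.955 Y67.591
M3 S874
G1 X174.118 Y67.591 F1238
G1 X174.118 Y37.777
G1 X71.955 Y37.777
G1 X71.955 Y67.591
M5
G0 X0.000 Y0.000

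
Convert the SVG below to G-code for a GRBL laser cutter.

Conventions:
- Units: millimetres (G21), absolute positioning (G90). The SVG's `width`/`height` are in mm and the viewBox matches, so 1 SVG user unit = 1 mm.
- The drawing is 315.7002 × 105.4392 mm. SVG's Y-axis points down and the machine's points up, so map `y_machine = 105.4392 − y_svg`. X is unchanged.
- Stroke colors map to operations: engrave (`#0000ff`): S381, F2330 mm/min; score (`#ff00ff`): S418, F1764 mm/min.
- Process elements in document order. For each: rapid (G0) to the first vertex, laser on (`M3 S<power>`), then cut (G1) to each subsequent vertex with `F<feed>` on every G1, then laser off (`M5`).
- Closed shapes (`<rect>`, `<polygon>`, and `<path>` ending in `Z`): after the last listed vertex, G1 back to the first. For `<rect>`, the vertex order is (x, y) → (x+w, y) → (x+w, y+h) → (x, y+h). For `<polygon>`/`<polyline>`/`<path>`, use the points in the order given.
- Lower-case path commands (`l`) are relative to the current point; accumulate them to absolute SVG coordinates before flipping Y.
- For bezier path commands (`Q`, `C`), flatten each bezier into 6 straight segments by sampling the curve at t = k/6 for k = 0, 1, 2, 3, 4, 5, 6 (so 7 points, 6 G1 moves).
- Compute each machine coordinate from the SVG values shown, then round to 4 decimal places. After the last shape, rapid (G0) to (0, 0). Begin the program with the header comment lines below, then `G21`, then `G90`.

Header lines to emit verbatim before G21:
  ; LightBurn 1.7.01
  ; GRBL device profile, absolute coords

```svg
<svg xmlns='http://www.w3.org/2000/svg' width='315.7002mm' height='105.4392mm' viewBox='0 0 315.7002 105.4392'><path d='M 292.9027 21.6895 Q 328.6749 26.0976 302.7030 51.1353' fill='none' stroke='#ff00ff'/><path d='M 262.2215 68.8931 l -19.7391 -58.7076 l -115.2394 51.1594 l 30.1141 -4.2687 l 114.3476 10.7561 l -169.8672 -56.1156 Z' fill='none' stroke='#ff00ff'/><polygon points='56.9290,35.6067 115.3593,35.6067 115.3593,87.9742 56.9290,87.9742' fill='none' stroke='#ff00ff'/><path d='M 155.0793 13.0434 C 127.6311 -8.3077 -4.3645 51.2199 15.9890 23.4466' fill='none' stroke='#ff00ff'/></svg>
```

; LightBurn 1.7.01
; GRBL device profile, absolute coords
G21
G90
G0 X292.9027 Y83.7497
M3 S418
G1 X303.1117 Y81.7073 F1764
G1 X309.8904 Y78.5188 F1764
G1 X313.2389 Y74.1842 F1764
G1 X313.1571 Y68.7035 F1764
G1 X309.6452 Y62.0768 F1764
G1 X302.7030 Y54.3039 F1764
M5
G0 X262.2215 Y36.5461
M3 S418
G1 X242.4824 Y95.2537 F1764
G1 X127.2430 Y44.0943 F1764
G1 X157.3571 Y48.3630 F1764
G1 X271.7047 Y37.6069 F1764
G1 X101.8375 Y93.7225 F1764
G1 X262.2215 Y36.5461 F1764
M5
G0 X56.9290 Y69.8325
M3 S418
G1 X115.3593 Y69.8325 F1764
G1 X115.3593 Y17.4650 F1764
G1 X56.9290 Y17.4650 F1764
G1 X56.9290 Y69.8325 F1764
M5
G0 X155.0793 Y92.3958
M3 S418
G1 X133.8323 Y97.1101 F1764
G1 X102.2967 Y93.0162 F1764
G1 X67.6085 Y84.7859 F1764
G1 X36.9038 Y77.0907 F1764
G1 X17.3187 Y74.6024 F1764
G1 X15.9890 Y81.9926 F1764
M5
G0 X0.0000 Y0.0000

viewBox `0 0 315.7002 105.4392` with mm width/height → 1 unit = 1 mm. Flip: y_m = 105.4392 − y_svg.

**Shape 1** — `<path>` quadratic bezier, stroke `#ff00ff` → score (S418, F1764). Control points (SVG): P0=(292.9027,21.6895), P1=(328.6749,26.0976), P2=(302.7030,51.1353); sampled at t=k/6. Machine vertices: (292.9027,83.7497) → (303.1117,81.7073) → (309.8904,78.5188) → (313.2389,74.1842) → (313.1571,68.7035) → (309.6452,62.0768) → (302.7030,54.3039). Open path.

**Shape 2** — `<path>` closed polygon, stroke `#ff00ff` → score (S418, F1764). Machine vertices: (262.2215,36.5461) → (242.4824,95.2537) → (127.2430,44.0943) → (157.3571,48.3630) → (271.7047,37.6069) → (101.8375,93.7225) → (262.2215,36.5461). Closed: final G1 returns to the first vertex.

**Shape 3** — `<polygon>` rectangle, stroke `#ff00ff` → score (S418, F1764). Machine vertices: (56.9290,69.8325) → (115.3593,69.8325) → (115.3593,17.4650) → (56.9290,17.4650) → (56.9290,69.8325). Closed: final G1 returns to the first vertex.

**Shape 4** — `<path>` cubic bezier, stroke `#ff00ff` → score (S418, F1764). Control points (SVG): P0=(155.0793,13.0434), P1=(127.6311,-8.3077), P2=(-4.3645,51.2199), P3=(15.9890,23.4466); sampled at t=k/6. Machine vertices: (155.0793,92.3958) → (133.8323,97.1101) → (102.2967,93.0162) → (67.6085,84.7859) → (36.9038,77.0907) → (17.3187,74.6024) → (15.9890,81.9926). Open path.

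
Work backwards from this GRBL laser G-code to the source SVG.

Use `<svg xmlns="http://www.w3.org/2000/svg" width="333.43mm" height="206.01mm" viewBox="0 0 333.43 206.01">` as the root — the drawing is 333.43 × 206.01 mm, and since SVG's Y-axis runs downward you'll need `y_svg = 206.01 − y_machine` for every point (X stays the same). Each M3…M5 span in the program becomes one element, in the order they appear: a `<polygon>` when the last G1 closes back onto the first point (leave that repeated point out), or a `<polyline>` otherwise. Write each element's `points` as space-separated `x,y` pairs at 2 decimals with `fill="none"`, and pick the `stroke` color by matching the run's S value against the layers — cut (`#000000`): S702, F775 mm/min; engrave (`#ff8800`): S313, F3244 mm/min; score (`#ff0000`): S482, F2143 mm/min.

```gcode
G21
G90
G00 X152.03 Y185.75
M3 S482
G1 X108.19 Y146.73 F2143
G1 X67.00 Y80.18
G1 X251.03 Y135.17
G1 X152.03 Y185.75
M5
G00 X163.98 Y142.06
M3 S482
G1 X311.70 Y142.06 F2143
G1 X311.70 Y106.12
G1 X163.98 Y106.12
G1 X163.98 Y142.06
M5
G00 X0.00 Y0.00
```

<svg xmlns="http://www.w3.org/2000/svg" width="333.43mm" height="206.01mm" viewBox="0 0 333.43 206.01">
  <polygon points="152.03,20.26 108.19,59.28 67.00,125.83 251.03,70.84" fill="none" stroke="#ff0000"/>
  <polygon points="163.98,63.95 311.70,63.95 311.70,99.89 163.98,99.89" fill="none" stroke="#ff0000"/>
</svg>

Each laser-on run becomes one SVG element. Flip Y back into SVG space with y_svg = 206.01 − y_machine. Every run uses S482, so all elements get stroke `#ff0000` (score).

Run 1: The run returns to its start, so emit a `<polygon>` with points (Y-flipped): 152.03,20.26 108.19,59.28 67.00,125.83 251.03,70.84.

Run 2: The run returns to its start, so emit a `<polygon>` with points (Y-flipped): 163.98,63.95 311.70,63.95 311.70,99.89 163.98,99.89.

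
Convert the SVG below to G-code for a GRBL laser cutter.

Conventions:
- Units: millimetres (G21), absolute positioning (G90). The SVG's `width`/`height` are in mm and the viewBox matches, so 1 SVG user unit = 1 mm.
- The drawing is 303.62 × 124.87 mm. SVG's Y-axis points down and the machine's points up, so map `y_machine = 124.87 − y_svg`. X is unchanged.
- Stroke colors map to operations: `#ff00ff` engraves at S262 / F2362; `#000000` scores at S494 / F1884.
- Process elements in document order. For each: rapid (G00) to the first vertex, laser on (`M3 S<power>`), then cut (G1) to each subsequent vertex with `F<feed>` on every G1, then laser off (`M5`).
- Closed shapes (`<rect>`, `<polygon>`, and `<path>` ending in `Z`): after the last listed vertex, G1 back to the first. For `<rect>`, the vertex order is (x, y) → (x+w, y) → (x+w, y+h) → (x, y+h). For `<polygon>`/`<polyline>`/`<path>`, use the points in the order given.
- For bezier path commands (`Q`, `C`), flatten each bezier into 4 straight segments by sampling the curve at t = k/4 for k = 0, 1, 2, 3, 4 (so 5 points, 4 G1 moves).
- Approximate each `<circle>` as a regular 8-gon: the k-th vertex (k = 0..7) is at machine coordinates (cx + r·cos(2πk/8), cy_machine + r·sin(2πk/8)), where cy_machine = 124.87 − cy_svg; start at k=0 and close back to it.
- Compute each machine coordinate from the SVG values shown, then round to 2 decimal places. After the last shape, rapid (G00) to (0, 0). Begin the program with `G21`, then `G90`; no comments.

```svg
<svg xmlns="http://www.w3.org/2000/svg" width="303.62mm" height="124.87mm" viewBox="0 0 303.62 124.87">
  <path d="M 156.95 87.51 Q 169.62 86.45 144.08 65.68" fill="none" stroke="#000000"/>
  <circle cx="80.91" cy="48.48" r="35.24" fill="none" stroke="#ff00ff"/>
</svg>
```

G21
G90
G00 X156.95 Y37.36
M3 S494
G1 X160.90 Y39.12 F1884
G1 X160.07 Y43.35 F1884
G1 X154.46 Y50.04 F1884
G1 X144.08 Y59.19 F1884
M5
G00 X116.15 Y76.39
M3 S262
G1 X105.83 Y101.31 F2362
G1 X80.91 Y111.63 F2362
G1 X55.99 Y101.31 F2362
G1 X45.67 Y76.39 F2362
G1 X55.99 Y51.47 F2362
G1 X80.91 Y41.15 F2362
G1 X105.83 Y51.47 F2362
G1 X116.15 Y76.39 F2362
M5
G00 X0.00 Y0.00

Since the viewBox matches the mm dimensions, user units are millimetres directly. The only transform is the Y-flip y_m = 124.87 − y_svg.

Shape 1 is a quadratic bezier drawn with `<path>`. Its stroke #000000 means score at S494, F1884. After flipping Y the toolpath is (156.95,37.36) → (160.90,39.12) → (160.07,43.35) → (154.46,50.04) → (144.08,59.19).

Shape 2 is a circle drawn with `<circle>`. Its stroke #ff00ff means engrave at S262, F2362. After flipping Y the toolpath is (116.15,76.39) → (105.83,101.31) → (80.91,111.63) → (55.99,101.31) → (45.67,76.39) → (55.99,51.47) → (80.91,41.15) → (105.83,51.47) → (116.15,76.39), returning to the start.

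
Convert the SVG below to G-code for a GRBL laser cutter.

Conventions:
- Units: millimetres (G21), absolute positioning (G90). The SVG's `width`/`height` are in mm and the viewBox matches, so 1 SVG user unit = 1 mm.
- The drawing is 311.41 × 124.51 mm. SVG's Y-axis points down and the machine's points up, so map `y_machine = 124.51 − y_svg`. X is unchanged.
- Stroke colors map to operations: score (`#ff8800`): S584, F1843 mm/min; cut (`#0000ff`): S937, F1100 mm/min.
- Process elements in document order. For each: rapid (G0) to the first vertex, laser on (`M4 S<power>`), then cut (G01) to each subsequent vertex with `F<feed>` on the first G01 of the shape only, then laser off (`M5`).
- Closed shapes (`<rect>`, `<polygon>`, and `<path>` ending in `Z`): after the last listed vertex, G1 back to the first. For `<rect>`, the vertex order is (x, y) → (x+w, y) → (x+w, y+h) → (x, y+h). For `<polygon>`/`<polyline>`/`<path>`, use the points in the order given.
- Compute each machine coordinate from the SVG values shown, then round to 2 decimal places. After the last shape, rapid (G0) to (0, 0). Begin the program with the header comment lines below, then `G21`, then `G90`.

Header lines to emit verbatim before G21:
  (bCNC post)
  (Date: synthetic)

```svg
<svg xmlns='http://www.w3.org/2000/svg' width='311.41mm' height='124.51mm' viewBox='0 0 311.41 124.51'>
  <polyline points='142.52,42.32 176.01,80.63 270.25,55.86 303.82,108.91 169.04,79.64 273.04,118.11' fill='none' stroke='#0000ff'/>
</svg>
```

viewBox `0 0 311.41 124.51` with mm width/height → 1 unit = 1 mm. Flip: y_m = 124.51 − y_svg.

**Shape 1** — `<polyline>` open polyline, stroke `#0000ff` → cut (S937, F1100). Machine vertices: (142.52,82.19) → (176.01,43.88) → (270.25,68.65) → (303.82,15.60) → (169.04,44.87) → (273.04,6.40). Open path.

(bCNC post)
(Date: synthetic)
G21
G90
G0 X142.52 Y82.19
M4 S937
G01 X176.01 Y43.88 F1100
G01 X270.25 Y68.65
G01 X303.82 Y15.60
G01 X169.04 Y44.87
G01 X273.04 Y6.40
M5
G0 X0.00 Y0.00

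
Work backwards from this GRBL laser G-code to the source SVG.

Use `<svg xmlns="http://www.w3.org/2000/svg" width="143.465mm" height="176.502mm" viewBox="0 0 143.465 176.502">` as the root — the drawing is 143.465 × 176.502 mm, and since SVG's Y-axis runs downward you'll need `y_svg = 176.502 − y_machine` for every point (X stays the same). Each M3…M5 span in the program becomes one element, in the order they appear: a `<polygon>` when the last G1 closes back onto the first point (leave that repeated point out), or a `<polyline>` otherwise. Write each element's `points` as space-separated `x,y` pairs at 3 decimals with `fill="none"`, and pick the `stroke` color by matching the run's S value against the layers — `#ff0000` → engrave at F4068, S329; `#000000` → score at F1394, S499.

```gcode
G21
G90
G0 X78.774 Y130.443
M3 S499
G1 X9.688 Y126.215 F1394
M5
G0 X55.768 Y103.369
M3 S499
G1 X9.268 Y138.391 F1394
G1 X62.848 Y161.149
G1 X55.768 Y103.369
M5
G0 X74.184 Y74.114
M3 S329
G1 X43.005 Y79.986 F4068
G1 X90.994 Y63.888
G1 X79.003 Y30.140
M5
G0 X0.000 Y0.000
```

y_svg = 176.502 − y_m.

[1] S499→`#000000` (score); open run; points: 78.774,46.059 9.688,50.287

[2] S499→`#000000` (score); closed run; points: 55.768,73.133 9.268,38.111 62.848,15.353

[3] S329→`#ff0000` (engrave); open run; points: 74.184,102.388 43.005,96.516 90.994,112.614 79.003,146.362

<svg xmlns="http://www.w3.org/2000/svg" width="143.465mm" height="176.502mm" viewBox="0 0 143.465 176.502">
  <polyline points="78.774,46.059 9.688,50.287" fill="none" stroke="#000000"/>
  <polygon points="55.768,73.133 9.268,38.111 62.848,15.353" fill="none" stroke="#000000"/>
  <polyline points="74.184,102.388 43.005,96.516 90.994,112.614 79.003,146.362" fill="none" stroke="#ff0000"/>
</svg>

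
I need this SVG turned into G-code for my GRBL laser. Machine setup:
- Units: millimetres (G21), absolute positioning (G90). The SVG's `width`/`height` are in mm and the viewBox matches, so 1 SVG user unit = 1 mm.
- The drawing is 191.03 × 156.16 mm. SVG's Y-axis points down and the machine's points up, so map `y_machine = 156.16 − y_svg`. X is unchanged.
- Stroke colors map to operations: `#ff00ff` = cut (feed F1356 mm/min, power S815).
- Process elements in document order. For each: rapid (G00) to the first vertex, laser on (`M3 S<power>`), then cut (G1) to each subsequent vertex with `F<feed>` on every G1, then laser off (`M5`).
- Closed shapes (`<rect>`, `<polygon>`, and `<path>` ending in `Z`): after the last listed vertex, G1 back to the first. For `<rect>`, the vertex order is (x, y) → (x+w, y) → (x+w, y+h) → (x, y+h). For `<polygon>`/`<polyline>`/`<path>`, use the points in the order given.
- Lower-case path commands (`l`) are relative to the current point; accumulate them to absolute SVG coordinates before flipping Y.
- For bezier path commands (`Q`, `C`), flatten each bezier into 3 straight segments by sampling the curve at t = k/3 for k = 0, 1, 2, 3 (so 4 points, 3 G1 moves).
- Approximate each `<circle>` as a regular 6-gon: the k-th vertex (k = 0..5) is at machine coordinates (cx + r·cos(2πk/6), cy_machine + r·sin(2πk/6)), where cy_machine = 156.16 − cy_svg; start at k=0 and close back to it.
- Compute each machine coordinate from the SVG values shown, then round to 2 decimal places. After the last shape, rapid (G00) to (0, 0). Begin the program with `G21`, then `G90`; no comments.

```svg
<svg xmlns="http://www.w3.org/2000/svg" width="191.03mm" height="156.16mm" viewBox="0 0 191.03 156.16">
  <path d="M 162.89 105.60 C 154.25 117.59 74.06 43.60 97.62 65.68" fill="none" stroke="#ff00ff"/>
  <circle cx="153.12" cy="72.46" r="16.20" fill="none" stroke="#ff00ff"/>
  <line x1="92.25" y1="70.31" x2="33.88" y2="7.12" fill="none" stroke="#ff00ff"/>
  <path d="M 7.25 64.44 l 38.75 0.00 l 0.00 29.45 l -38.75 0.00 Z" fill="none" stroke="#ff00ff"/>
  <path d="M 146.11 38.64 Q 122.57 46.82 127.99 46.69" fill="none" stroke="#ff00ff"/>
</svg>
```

1 u = 1 mm; y_m = 156.16 − y.

[1] `<path>` cubic bezier, #ff00ff→cut S815 F1356: (162.89,50.56) → (136.89,60.49) → (102.15,87.28) → (97.62,90.48)

[2] `<circle>` circle, #ff00ff→cut S815 F1356: (169.32,83.70) → (161.22,97.73) → (145.02,97.73) → (136.92,83.70) → (145.02,69.67) → (161.22,69.67) → (169.32,83.70) (closed)

[3] `<line>` line segment, #ff00ff→cut S815 F1356: (92.25,85.85) → (33.88,149.04)

[4] `<path>` rectangle, #ff00ff→cut S815 F1356: (7.25,91.72) → (46.00,91.72) → (46.00,62.27) → (7.25,62.27) → (7.25,91.72) (closed)

[5] `<path>` quadratic bezier, #ff00ff→cut S815 F1356: (146.11,117.52) → (133.63,112.99) → (127.59,110.31) → (127.99,109.47)

G21
G90
G00 X162.89 Y50.56
M3 S815
G1 X136.89 Y60.49 F1356
G1 X102.15 Y87.28 F1356
G1 X97.62 Y90.48 F1356
M5
G00 X169.32 Y83.70
M3 S815
G1 X161.22 Y97.73 F1356
G1 X145.02 Y97.73 F1356
G1 X136.92 Y83.70 F1356
G1 X145.02 Y69.67 F1356
G1 X161.22 Y69.67 F1356
G1 X169.32 Y83.70 F1356
M5
G00 X92.25 Y85.85
M3 S815
G1 X33.88 Y149.04 F1356
M5
G00 X7.25 Y91.72
M3 S815
G1 X46.00 Y91.72 F1356
G1 X46.00 Y62.27 F1356
G1 X7.25 Y62.27 F1356
G1 X7.25 Y91.72 F1356
M5
G00 X146.11 Y117.52
M3 S815
G1 X133.63 Y112.99 F1356
G1 X127.59 Y110.31 F1356
G1 X127.99 Y109.47 F1356
M5
G00 X0.00 Y0.00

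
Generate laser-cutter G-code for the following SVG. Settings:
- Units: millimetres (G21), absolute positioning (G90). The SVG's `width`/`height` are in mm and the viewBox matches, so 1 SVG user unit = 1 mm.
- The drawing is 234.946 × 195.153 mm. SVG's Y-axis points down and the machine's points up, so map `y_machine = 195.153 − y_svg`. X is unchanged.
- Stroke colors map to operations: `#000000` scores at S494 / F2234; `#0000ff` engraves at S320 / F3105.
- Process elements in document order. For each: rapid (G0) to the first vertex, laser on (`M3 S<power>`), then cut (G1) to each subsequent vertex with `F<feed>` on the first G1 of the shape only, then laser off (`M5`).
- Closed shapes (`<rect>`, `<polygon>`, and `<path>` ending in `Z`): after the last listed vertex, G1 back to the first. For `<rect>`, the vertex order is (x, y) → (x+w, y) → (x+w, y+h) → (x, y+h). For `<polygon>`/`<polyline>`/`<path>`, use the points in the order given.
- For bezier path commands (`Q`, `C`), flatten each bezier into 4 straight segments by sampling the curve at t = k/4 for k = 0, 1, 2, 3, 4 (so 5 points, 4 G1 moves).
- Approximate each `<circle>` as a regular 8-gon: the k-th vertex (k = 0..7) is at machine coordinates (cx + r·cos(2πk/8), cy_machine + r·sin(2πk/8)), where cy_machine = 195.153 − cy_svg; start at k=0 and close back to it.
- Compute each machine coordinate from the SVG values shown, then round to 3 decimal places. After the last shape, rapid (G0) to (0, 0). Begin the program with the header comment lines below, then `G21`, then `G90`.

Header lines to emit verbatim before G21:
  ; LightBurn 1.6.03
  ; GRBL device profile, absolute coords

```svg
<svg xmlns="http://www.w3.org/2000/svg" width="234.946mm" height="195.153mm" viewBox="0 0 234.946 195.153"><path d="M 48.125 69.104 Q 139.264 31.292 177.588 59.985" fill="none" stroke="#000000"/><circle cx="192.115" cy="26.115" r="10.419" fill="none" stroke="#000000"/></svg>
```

viewBox `0 0 234.946 195.153` with mm width/height → 1 unit = 1 mm. Flip: y_m = 195.153 − y_svg.

**Shape 1** — `<path>` quadratic bezier, stroke `#000000` → score (S494, F2234). Control points (SVG): P0=(48.125,69.104), P1=(139.264,31.292), P2=(177.588,59.985); sampled at t=k/4. Machine vertices: (48.125,126.049) → (90.394,140.798) → (126.060,147.235) → (155.125,145.358) → (177.588,135.168). Open path.

**Shape 2** — `<circle>` circle, stroke `#000000` → score (S494, F2234). Machine vertices: (202.534,169.038) → (199.482,176.405) → (192.115,179.457) → (184.748,176.405) → (181.696,169.038) → (184.748,161.671) → (192.115,158.619) → (199.482,161.671) → (202.534,169.038). Closed: final G1 returns to the first vertex.

; LightBurn 1.6.03
; GRBL device profile, absolute coords
G21
G90
G0 X48.125 Y126.049
M3 S494
G1 X90.394 Y140.798 F2234
G1 X126.060 Y147.235
G1 X155.125 Y145.358
G1 X177.588 Y135.168
M5
G0 X202.534 Y169.038
M3 S494
G1 X199.482 Y176.405 F2234
G1 X192.115 Y179.457
G1 X184.748 Y176.405
G1 X181.696 Y169.038
G1 X184.748 Y161.671
G1 X192.115 Y158.619
G1 X199.482 Y161.671
G1 X202.534 Y169.038
M5
G0 X0.000 Y0.000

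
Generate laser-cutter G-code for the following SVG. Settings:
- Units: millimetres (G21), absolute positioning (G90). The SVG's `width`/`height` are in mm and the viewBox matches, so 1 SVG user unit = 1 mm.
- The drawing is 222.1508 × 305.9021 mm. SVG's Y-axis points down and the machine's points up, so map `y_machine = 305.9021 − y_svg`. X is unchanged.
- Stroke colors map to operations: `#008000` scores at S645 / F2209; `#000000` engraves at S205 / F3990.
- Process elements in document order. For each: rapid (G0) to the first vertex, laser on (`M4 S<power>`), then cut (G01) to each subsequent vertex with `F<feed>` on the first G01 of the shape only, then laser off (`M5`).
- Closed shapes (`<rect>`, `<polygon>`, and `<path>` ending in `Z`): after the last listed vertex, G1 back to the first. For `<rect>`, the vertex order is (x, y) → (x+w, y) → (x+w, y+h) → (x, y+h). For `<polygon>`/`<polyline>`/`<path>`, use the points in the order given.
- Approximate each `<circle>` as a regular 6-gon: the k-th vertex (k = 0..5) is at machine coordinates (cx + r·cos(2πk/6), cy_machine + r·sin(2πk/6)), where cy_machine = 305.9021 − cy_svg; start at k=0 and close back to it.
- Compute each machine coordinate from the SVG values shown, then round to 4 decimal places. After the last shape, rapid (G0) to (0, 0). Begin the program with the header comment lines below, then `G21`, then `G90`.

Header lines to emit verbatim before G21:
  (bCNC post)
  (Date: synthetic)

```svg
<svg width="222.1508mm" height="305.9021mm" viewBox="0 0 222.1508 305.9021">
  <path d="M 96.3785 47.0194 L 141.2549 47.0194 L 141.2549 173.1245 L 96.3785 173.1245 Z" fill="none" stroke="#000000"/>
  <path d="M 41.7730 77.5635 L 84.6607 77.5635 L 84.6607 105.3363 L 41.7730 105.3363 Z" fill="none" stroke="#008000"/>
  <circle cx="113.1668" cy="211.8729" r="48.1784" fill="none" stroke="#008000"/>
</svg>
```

viewBox `0 0 222.1508 305.9021` with mm width/height → 1 unit = 1 mm. Flip: y_m = 305.9021 − y_svg.

**Shape 1** — `<path>` rectangle, stroke `#000000` → engrave (S205, F3990). Machine vertices: (96.3785,258.8827) → (141.2549,258.8827) → (141.2549,132.7776) → (96.3785,132.7776) → (96.3785,258.8827). Closed: final G1 returns to the first vertex.

**Shape 2** — `<path>` rectangle, stroke `#008000` → score (S645, F2209). Machine vertices: (41.7730,228.3386) → (84.6607,228.3386) → (84.6607,200.5658) → (41.7730,200.5658) → (41.7730,228.3386). Closed: final G1 returns to the first vertex.

**Shape 3** — `<circle>` circle, stroke `#008000` → score (S645, F2209). Machine vertices: (161.3452,94.0292) → (137.2560,135.7529) → (89.0776,135.7529) → (64.9884,94.0292) → (89.0776,52.3055) → (137.2560,52.3055) → (161.3452,94.0292). Closed: final G1 returns to the first vertex.

(bCNC post)
(Date: synthetic)
G21
G90
G0 X96.3785 Y258.8827
M4 S205
G01 X141.2549 Y258.8827 F3990
G01 X141.2549 Y132.7776
G01 X96.3785 Y132.7776
G01 X96.3785 Y258.8827
M5
G0 X41.7730 Y228.3386
M4 S645
G01 X84.6607 Y228.3386 F2209
G01 X84.6607 Y200.5658
G01 X41.7730 Y200.5658
G01 X41.7730 Y228.3386
M5
G0 X161.3452 Y94.0292
M4 S645
G01 X137.2560 Y135.7529 F2209
G01 X89.0776 Y135.7529
G01 X64.9884 Y94.0292
G01 X89.0776 Y52.3055
G01 X137.2560 Y52.3055
G01 X161.3452 Y94.0292
M5
G0 X0.0000 Y0.0000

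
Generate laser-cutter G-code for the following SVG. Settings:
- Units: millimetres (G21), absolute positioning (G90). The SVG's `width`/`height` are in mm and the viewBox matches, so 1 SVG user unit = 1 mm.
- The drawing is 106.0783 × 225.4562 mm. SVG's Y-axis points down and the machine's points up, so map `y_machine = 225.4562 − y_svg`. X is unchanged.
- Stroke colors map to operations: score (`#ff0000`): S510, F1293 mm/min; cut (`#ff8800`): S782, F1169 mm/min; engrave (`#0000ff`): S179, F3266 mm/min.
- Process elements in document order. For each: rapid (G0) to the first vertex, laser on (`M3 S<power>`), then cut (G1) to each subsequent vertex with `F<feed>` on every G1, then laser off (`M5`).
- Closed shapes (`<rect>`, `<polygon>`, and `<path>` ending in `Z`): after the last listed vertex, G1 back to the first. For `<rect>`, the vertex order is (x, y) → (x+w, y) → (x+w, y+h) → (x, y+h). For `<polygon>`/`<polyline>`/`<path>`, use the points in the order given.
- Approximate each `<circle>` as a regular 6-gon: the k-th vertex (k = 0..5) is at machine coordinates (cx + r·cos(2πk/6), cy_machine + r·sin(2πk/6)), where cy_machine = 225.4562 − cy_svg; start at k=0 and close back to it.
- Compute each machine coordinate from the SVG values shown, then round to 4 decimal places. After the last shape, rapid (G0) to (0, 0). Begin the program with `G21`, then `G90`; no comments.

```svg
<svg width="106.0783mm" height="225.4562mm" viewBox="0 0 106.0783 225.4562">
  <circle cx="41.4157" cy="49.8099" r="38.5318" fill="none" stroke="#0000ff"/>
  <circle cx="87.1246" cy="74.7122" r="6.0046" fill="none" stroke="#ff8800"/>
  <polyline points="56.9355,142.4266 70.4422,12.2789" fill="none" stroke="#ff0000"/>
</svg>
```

G21
G90
G0 X79.9475 Y175.6463
M3 S179
G1 X60.6816 Y209.0158 F3266
G1 X22.1498 Y209.0158 F3266
G1 X2.8839 Y175.6463 F3266
G1 X22.1498 Y142.2768 F3266
G1 X60.6816 Y142.2768 F3266
G1 X79.9475 Y175.6463 F3266
M5
G0 X93.1292 Y150.7440
M3 S782
G1 X90.1269 Y155.9441 F1169
G1 X84.1223 Y155.9441 F1169
G1 X81.1200 Y150.7440 F1169
G1 X84.1223 Y145.5439 F1169
G1 X90.1269 Y145.5439 F1169
G1 X93.1292 Y150.7440 F1169
M5
G0 X56.9355 Y83.0296
M3 S510
G1 X70.4422 Y213.1773 F1293
M5
G0 X0.0000 Y0.0000

1 u = 1 mm; y_m = 225.4562 − y.

[1] `<circle>` circle, #0000ff→engrave S179 F3266: (79.9475,175.6463) → (60.6816,209.0158) → (22.1498,209.0158) → (2.8839,175.6463) → (22.1498,142.2768) → (60.6816,142.2768) → (79.9475,175.6463) (closed)

[2] `<circle>` circle, #ff8800→cut S782 F1169: (93.1292,150.7440) → (90.1269,155.9441) → (84.1223,155.9441) → (81.1200,150.7440) → (84.1223,145.5439) → (90.1269,145.5439) → (93.1292,150.7440) (closed)

[3] `<polyline>` line segment, #ff0000→score S510 F1293: (56.9355,83.0296) → (70.4422,213.1773)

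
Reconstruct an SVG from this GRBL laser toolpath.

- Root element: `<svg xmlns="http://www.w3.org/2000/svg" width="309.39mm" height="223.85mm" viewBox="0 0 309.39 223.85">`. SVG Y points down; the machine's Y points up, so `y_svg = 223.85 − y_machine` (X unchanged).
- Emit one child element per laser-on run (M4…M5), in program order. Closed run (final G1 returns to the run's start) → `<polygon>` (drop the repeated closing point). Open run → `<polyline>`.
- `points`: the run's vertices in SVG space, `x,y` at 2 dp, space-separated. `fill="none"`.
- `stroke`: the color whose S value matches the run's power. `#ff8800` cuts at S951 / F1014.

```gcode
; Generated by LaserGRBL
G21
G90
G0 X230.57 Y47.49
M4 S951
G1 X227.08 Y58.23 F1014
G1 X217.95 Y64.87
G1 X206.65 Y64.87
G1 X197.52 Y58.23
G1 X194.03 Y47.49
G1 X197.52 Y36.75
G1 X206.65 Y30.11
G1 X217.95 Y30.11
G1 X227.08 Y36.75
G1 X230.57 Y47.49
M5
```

Each laser-on run becomes one SVG element. Flip Y back into SVG space with y_svg = 223.85 − y_machine. Every run uses S951, so all elements get stroke `#ff8800` (cut).

Run 1: The run returns to its start, so emit a `<polygon>` with points (Y-flipped): 230.57,176.36 227.08,165.62 217.95,158.98 206.65,158.98 197.52,165.62 194.03,176.36 197.52,187.10 206.65,193.74 217.95,193.74 227.08,187.10.

<svg xmlns="http://www.w3.org/2000/svg" width="309.39mm" height="223.85mm" viewBox="0 0 309.39 223.85">
  <polygon points="230.57,176.36 227.08,165.62 217.95,158.98 206.65,158.98 197.52,165.62 194.03,176.36 197.52,187.10 206.65,193.74 217.95,193.74 227.08,187.10" fill="none" stroke="#ff8800"/>
</svg>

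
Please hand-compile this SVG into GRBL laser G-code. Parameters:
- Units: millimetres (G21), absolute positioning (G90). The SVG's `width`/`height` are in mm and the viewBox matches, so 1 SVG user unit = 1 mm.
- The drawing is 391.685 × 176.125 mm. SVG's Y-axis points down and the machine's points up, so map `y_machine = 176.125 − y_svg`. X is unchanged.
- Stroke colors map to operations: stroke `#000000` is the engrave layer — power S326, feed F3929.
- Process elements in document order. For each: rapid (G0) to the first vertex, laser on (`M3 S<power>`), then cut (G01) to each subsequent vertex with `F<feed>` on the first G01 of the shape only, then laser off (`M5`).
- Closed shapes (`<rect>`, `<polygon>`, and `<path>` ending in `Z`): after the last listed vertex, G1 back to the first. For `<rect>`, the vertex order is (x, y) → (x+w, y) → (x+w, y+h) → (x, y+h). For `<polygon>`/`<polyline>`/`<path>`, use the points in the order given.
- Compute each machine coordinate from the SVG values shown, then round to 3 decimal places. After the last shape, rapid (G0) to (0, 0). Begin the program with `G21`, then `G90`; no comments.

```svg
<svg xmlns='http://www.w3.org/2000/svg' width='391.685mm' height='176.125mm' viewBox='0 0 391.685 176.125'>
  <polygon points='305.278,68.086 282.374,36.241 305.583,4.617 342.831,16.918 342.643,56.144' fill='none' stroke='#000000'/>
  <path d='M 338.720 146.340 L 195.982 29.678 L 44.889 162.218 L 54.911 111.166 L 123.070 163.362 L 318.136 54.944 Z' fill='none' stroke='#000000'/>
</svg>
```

G21
G90
G0 X305.278 Y108.039
M3 S326
G01 X282.374 Y139.884 F3929
G01 X305.583 Y171.508
G01 X342.831 Y159.207
G01 X342.643 Y119.981
G01 X305.278 Y108.039
M5
G0 X338.720 Y29.785
M3 S326
G01 X195.982 Y146.447 F3929
G01 X44.889 Y13.907
G01 X54.911 Y64.959
G01 X123.070 Y12.763
G01 X318.136 Y121.181
G01 X338.720 Y29.785
M5
G0 X0.000 Y0.000

Since the viewBox matches the mm dimensions, user units are millimetres directly. The only transform is the Y-flip y_m = 176.125 − y_svg.

Shape 1 is a regular polygon drawn with `<polygon>`. Its stroke #000000 means engrave at S326, F3929. After flipping Y the toolpath is (305.278,108.039) → (282.374,139.884) → (305.583,171.508) → (342.831,159.207) → (342.643,119.981) → (305.278,108.039), returning to the start.

Shape 2 is a closed polygon drawn with `<path>`. Its stroke #000000 means engrave at S326, F3929. After flipping Y the toolpath is (338.720,29.785) → (195.982,146.447) → (44.889,13.907) → (54.911,64.959) → (123.070,12.763) → (318.136,121.181) → (338.720,29.785), returning to the start.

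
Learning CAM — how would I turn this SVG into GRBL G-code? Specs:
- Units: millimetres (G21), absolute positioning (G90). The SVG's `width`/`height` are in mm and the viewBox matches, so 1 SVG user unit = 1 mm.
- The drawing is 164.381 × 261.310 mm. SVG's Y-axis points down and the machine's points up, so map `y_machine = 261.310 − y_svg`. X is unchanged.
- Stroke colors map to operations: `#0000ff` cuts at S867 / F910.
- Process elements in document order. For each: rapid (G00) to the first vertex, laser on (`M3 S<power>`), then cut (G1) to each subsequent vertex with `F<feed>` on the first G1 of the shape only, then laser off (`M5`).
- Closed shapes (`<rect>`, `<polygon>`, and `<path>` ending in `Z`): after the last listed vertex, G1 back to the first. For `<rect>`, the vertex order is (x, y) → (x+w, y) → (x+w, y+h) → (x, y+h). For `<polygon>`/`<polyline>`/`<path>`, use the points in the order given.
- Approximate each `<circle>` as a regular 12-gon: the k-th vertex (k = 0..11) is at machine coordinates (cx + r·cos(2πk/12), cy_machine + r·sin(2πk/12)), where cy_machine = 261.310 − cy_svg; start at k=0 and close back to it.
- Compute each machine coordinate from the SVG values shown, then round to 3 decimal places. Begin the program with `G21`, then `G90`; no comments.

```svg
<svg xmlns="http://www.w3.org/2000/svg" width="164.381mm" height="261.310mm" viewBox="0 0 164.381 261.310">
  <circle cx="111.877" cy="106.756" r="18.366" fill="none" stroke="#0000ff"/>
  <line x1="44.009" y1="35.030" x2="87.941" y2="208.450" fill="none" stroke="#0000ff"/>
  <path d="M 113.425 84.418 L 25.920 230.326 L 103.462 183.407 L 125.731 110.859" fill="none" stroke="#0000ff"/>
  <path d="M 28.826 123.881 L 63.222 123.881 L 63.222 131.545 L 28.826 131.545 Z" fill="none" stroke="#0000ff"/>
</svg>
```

Since the viewBox matches the mm dimensions, user units are millimetres directly. The only transform is the Y-flip y_m = 261.310 − y_svg.

Shape 1 is a circle drawn with `<circle>`. Its stroke #0000ff means cut at S867, F910. After flipping Y the toolpath is (130.243,154.554) → (127.782,163.737) → (121.060,170.459) → (111.877,172.920) → (102.694,170.459) → (95.972,163.737) → (93.511,154.554) → (95.972,145.371) → (102.694,138.649) → (111.877,136.188) → (121.060,138.649) → (127.782,145.371) → (130.243,154.554), returning to the start.

Shape 2 is a line segment drawn with `<line>`. Its stroke #0000ff means cut at S867, F910. After flipping Y the toolpath is (44.009,226.280) → (87.941,52.860).

Shape 3 is a open polyline drawn with `<path>`. Its stroke #0000ff means cut at S867, F910. After flipping Y the toolpath is (113.425,176.892) → (25.920,30.984) → (103.462,77.903) → (125.731,150.451).

Shape 4 is a rectangle drawn with `<path>`. Its stroke #0000ff means cut at S867, F910. After flipping Y the toolpath is (28.826,137.429) → (63.222,137.429) → (63.222,129.765) → (28.826,129.765) → (28.826,137.429), returning to the start.

G21
G90
G00 X130.243 Y154.554
M3 S867
G1 X127.782 Y163.737 F910
G1 X121.060 Y170.459
G1 X111.877 Y172.920
G1 X102.694 Y170.459
G1 X95.972 Y163.737
G1 X93.511 Y154.554
G1 X95.972 Y145.371
G1 X102.694 Y138.649
G1 X111.877 Y136.188
G1 X121.060 Y138.649
G1 X127.782 Y145.371
G1 X130.243 Y154.554
M5
G00 X44.009 Y226.280
M3 S867
G1 X87.941 Y52.860 F910
M5
G00 X113.425 Y176.892
M3 S867
G1 X25.920 Y30.984 F910
G1 X103.462 Y77.903
G1 X125.731 Y150.451
M5
G00 X28.826 Y137.429
M3 S867
G1 X63.222 Y137.429 F910
G1 X63.222 Y129.765
G1 X28.826 Y129.765
G1 X28.826 Y137.429
M5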